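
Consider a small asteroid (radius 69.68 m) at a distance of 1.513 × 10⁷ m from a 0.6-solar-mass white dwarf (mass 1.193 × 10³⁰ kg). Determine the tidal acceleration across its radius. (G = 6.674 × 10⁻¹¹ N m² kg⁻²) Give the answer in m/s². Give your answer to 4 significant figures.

Since r ≪ d, expand the inverse-square field across one radius to get the leading 2GMr/d³ term.
a_tidal = 2GMr/d³
        = 2 × (6.674 × 10⁻¹¹) × (1.193 × 10³⁰) × (69.68) / (1.513 × 10⁷)³
        = 3.204 m/s²

3.204 m/s²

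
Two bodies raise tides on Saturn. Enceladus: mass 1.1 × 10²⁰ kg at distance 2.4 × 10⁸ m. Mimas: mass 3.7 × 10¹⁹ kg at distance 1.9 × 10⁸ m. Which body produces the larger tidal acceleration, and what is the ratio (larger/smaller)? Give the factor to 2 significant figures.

Enceladus, by a factor of ≈ 1.5

Tidal stretch scales as M/d³; compute that for each body.
Enceladus: (1.1 × 10²⁰) / (2.4 × 10⁸)³ = 7.957 × 10⁻⁶
Mimas: (3.7 × 10¹⁹) / (1.9 × 10⁸)³ = 5.394 × 10⁻⁶
Ratio (larger/smaller) = 1.5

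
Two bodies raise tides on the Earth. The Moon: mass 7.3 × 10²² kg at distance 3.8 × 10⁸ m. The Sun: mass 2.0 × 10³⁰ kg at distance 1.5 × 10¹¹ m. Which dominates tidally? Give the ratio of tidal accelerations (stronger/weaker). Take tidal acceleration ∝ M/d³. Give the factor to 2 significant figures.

The Moon, by a factor of ≈ 2.2

Compare M/d³ for the two perturbers:
The Moon: (7.3 × 10²²) / (3.8 × 10⁸)³ = 1.330 × 10⁻³
The Sun: (2.0 × 10³⁰) / (1.5 × 10¹¹)³ = 5.926 × 10⁻⁴
Ratio (larger/smaller) = 2.2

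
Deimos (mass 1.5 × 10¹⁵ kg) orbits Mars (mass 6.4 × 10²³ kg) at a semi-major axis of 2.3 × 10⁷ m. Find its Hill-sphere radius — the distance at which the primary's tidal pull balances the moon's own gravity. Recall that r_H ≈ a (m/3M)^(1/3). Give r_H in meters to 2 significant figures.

2.1 × 10⁴ m

r_H ≈ a (m/3M)^(1/3)
    = (2.3 × 10⁷) × (1.5 × 10¹⁵ / (3 × 6.4 × 10²³))^(1/3)
    = 2.1 × 10⁴ m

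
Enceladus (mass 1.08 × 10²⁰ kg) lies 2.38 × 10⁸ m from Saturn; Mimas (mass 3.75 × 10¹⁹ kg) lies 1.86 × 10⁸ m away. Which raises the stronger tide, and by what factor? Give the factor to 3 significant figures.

Enceladus, by a factor of ≈ 1.37

Tidal stretch scales as M/d³; compute that for each body.
Enceladus: (1.08 × 10²⁰) / (2.38 × 10⁸)³ = 8.011 × 10⁻⁶
Mimas: (3.75 × 10¹⁹) / (1.86 × 10⁸)³ = 5.828 × 10⁻⁶
Ratio (larger/smaller) = 1.37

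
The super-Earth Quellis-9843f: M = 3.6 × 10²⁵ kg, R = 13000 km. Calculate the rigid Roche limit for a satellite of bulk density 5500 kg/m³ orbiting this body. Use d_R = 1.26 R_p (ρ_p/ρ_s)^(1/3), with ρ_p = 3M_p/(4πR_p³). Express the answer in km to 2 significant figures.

ρ_p = 3M_p/(4πR_p³) = 3 × (3.6 × 10²⁵) / (4π × (1.3 × 10⁷ m)³) = 3900 kg/m³
d_R = 1.26 × 13000 km × (3900/5500)^(1/3)
    = 15000 km

15000 km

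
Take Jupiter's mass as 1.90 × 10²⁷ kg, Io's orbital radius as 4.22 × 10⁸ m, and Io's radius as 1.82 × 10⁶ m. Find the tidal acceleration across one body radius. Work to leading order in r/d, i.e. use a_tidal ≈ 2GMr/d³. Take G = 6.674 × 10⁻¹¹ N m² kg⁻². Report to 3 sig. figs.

6.14 × 10⁻³ m/s²

a_tidal = 2GMr/d³
        = 2 × (6.674 × 10⁻¹¹) × (1.90 × 10²⁷) × (1.82 × 10⁶) / (4.22 × 10⁸)³
        = 6.14 × 10⁻³ m/s²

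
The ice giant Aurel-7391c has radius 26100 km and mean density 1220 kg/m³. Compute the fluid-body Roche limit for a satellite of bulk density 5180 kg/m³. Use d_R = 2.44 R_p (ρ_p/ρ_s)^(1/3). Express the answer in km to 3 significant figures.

39300 km

d_R = 2.44 × 26100 km × (1220/5180)^(1/3)
    = 39300 km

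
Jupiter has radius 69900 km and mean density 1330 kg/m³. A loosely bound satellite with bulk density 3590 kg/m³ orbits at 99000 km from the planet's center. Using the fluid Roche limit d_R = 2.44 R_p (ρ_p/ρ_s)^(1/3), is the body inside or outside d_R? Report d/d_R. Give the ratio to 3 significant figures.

d_R = 2.44 × (69900 km) × (1330/3590)^(1/3) = 1.225 × 10⁵ km
d/d_R = (99000) / (1.225 × 10⁵) = 0.808
Since d/d_R < 1, the body is inside the Roche limit.

inside; d/d_R ≈ 0.808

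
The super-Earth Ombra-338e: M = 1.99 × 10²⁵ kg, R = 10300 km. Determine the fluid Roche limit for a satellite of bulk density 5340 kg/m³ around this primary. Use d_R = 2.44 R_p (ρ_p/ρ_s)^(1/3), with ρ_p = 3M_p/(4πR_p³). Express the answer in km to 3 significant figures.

ρ_p = 3M_p/(4πR_p³) = 3 × (1.99 × 10²⁵) / (4π × (1.03 × 10⁷ m)³) = 4350 kg/m³
d_R = 2.44 × 10300 km × (4350/5340)^(1/3)
    = 23500 km

23500 km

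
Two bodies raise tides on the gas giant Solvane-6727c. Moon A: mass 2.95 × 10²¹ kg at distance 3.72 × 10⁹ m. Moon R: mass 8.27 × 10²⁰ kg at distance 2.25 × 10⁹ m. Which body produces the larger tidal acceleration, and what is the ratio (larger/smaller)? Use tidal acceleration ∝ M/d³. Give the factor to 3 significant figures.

Moon R, by a factor of ≈ 1.27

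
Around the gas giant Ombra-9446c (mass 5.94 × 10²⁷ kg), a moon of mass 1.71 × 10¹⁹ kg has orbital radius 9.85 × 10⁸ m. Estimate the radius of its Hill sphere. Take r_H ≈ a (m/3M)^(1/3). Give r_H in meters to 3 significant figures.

r_H ≈ a (m/3M)^(1/3)
    = (9.85 × 10⁸) × (1.71 × 10¹⁹ / (3 × 5.94 × 10²⁷))^(1/3)
    = 9.72 × 10⁵ m

9.72 × 10⁵ m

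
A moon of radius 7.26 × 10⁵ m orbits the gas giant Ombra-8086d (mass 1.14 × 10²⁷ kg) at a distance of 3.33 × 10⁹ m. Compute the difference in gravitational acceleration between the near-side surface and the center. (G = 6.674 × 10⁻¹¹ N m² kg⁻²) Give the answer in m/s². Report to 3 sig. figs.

2.99 × 10⁻⁶ m/s²

Since r ≪ d, expand the inverse-square field across one radius to get the leading 2GMr/d³ term.
a_tidal = 2GMr/d³
        = 2 × (6.674 × 10⁻¹¹) × (1.14 × 10²⁷) × (7.26 × 10⁵) / (3.33 × 10⁹)³
        = 2.99 × 10⁻⁶ m/s²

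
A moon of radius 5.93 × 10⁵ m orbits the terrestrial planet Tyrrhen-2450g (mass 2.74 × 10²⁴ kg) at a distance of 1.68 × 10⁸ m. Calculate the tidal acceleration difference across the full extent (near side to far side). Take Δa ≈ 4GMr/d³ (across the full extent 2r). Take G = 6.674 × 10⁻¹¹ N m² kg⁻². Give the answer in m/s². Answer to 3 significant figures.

9.15 × 10⁻⁵ m/s²

Δa = 4GMr/d³
   = 4 × (6.674 × 10⁻¹¹) × (2.74 × 10²⁴) × (5.93 × 10⁵) / (1.68 × 10⁸)³
   = 9.15 × 10⁻⁵ m/s²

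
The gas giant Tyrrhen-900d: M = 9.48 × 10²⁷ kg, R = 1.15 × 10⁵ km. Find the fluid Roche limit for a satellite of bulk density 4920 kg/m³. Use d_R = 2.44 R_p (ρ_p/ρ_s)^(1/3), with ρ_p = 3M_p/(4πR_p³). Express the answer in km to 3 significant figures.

ρ_p = 3M_p/(4πR_p³) = 3 × (9.48 × 10²⁷) / (4π × (1.15 × 10⁸ m)³) = 1490 kg/m³
d_R = 2.44 × 1.15 × 10⁵ km × (1490/4920)^(1/3)
    = 1.88 × 10⁵ km

1.88 × 10⁵ km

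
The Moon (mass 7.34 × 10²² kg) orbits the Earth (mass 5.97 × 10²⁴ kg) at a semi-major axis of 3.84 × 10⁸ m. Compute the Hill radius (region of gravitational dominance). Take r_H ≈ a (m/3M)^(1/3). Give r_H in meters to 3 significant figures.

6.15 × 10⁷ m

r_H ≈ a (m/3M)^(1/3)
    = (3.84 × 10⁸) × (7.34 × 10²² / (3 × 5.97 × 10²⁴))^(1/3)
    = 6.15 × 10⁷ m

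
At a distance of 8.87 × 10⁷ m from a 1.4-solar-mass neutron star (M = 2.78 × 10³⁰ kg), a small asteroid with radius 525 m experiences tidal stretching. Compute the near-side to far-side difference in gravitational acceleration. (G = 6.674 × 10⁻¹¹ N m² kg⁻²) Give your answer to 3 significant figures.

5.58 × 10⁻¹ m/s²

Δg = 4GMr/d³
   = 4 × (6.674 × 10⁻¹¹) × (2.78 × 10³⁰) × (525) / (8.87 × 10⁷)³
   = 5.58 × 10⁻¹ m/s²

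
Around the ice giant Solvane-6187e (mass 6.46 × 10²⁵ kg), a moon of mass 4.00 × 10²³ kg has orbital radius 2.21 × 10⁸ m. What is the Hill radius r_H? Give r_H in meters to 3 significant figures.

2.81 × 10⁷ m

r_H ≈ a (m/3M)^(1/3)
    = (2.21 × 10⁸) × (4.00 × 10²³ / (3 × 6.46 × 10²⁵))^(1/3)
    = 2.81 × 10⁷ m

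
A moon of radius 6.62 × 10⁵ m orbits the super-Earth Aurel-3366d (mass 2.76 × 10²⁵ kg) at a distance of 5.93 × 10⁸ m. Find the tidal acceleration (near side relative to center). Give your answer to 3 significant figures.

Δg = 2GMr/d³
   = 2 × (6.674 × 10⁻¹¹) × (2.76 × 10²⁵) × (6.62 × 10⁵) / (5.93 × 10⁸)³
   = 1.17 × 10⁻⁵ m/s²

1.17 × 10⁻⁵ m/s²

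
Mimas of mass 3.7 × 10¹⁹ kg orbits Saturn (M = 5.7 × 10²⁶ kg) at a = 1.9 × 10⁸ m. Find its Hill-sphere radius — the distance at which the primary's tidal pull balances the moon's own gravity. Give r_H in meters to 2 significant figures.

5.3 × 10⁵ m

r_H ≈ a (m/3M)^(1/3)
    = (1.9 × 10⁸) × (3.7 × 10¹⁹ / (3 × 5.7 × 10²⁶))^(1/3)
    = 5.3 × 10⁵ m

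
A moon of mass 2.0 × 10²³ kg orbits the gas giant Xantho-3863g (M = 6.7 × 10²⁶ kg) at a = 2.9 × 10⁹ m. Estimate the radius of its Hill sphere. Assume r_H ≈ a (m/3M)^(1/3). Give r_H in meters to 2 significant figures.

1.3 × 10⁸ m

r_H ≈ a (m/3M)^(1/3)
    = (2.9 × 10⁹) × (2.0 × 10²³ / (3 × 6.7 × 10²⁶))^(1/3)
    = 1.3 × 10⁸ m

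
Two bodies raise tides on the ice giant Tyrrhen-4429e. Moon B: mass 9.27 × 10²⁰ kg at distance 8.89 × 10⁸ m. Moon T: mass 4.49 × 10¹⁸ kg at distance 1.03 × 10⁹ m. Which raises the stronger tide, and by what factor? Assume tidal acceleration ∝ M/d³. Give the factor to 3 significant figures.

Moon B, by a factor of ≈ 321

The tide-raising term goes as M/d³ (the gradient of a 1/d² field).
Moon B: (9.27 × 10²⁰) / (8.89 × 10⁸)³ = 1.319 × 10⁻⁶
Moon T: (4.49 × 10¹⁸) / (1.03 × 10⁹)³ = 4.109 × 10⁻⁹
Ratio (larger/smaller) = 321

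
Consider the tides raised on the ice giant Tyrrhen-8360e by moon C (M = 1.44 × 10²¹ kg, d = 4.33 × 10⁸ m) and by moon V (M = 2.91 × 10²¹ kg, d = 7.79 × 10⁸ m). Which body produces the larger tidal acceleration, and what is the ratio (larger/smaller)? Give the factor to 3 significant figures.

Moon C, by a factor of ≈ 2.88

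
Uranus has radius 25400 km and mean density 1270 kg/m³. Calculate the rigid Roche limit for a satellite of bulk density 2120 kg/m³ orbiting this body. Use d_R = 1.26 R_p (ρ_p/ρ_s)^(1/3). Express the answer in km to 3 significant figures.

27000 km

d_R = 1.26 × 25400 km × (1270/2120)^(1/3)
    = 27000 km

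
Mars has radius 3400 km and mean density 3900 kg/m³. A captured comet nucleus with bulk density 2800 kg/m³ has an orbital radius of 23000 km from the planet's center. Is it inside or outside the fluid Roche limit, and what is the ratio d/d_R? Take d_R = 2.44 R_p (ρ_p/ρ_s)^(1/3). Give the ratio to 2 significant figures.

outside; d/d_R ≈ 2.5

d_R = 2.44 × (3400 km) × (3900/2800)^(1/3) = 9265 km
d/d_R = (23000) / (9265) = 2.5
Since d/d_R > 1, the body is outside the Roche limit.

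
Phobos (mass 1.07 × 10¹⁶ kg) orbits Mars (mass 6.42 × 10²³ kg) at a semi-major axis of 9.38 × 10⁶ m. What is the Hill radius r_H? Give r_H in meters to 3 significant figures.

1.66 × 10⁴ m

r_H ≈ a (m/3M)^(1/3)
    = (9.38 × 10⁶) × (1.07 × 10¹⁶ / (3 × 6.42 × 10²³))^(1/3)
    = 1.66 × 10⁴ m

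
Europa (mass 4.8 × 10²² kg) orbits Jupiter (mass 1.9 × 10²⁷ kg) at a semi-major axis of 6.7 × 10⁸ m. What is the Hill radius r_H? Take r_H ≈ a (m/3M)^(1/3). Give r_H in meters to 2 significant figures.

r_H ≈ a (m/3M)^(1/3)
    = (6.7 × 10⁸) × (4.8 × 10²² / (3 × 1.9 × 10²⁷))^(1/3)
    = 1.4 × 10⁷ m

1.4 × 10⁷ m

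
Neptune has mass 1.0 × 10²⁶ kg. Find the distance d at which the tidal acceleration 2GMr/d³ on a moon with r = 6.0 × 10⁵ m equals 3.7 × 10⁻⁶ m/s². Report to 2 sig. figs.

1.3 × 10⁹ m

2GMr/d³ = a_tidal  ⇒  d = (2GMr / a_tidal)^(1/3)
d = (2 × 6.674×10⁻¹¹ × (1.0 × 10²⁶) × (6.0 × 10⁵) / (3.7 × 10⁻⁶))^(1/3)
  = 1.3 × 10⁹ m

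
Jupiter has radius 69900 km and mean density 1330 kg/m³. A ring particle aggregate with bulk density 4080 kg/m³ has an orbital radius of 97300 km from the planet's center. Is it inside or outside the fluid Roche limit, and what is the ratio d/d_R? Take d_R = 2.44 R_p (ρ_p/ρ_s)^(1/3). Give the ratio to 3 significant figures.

d_R = 2.44 × (69900 km) × (1330/4080)^(1/3) = 1.174 × 10⁵ km
d/d_R = (97300) / (1.174 × 10⁵) = 0.829
Since d/d_R < 1, the body is inside the Roche limit.

inside; d/d_R ≈ 0.829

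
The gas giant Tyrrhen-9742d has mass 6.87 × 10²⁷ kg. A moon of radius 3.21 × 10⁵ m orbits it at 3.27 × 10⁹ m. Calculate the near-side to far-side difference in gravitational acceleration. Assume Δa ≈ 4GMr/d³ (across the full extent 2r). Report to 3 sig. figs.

Δa = 4GMr/d³
   = 4 × (6.674 × 10⁻¹¹) × (6.87 × 10²⁷) × (3.21 × 10⁵) / (3.27 × 10⁹)³
   = 1.68 × 10⁻⁵ m/s²

1.68 × 10⁻⁵ m/s²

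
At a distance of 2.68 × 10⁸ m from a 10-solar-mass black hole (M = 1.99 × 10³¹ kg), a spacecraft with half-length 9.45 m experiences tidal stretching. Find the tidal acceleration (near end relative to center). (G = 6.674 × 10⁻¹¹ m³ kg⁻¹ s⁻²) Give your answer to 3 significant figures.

1.30 × 10⁻³ m/s²

The tidal stretch is the gradient of GM/d² times the body's extent r, hence the 1/d³ dependence.
a_tidal = 2GMr/d³
        = 2 × (6.674 × 10⁻¹¹) × (1.99 × 10³¹) × (9.45) / (2.68 × 10⁸)³
        = 1.30 × 10⁻³ m/s²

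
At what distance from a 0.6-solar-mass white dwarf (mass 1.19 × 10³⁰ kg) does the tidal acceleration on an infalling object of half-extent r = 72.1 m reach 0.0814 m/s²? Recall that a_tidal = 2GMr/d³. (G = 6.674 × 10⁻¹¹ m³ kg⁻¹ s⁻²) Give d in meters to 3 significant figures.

2GMr/d³ = a_tidal  ⇒  d = (2GMr / a_tidal)^(1/3)
d = (2 × 6.674×10⁻¹¹ × (1.19 × 10³⁰) × (72.1) / (0.0814))^(1/3)
  = 5.20 × 10⁷ m

5.20 × 10⁷ m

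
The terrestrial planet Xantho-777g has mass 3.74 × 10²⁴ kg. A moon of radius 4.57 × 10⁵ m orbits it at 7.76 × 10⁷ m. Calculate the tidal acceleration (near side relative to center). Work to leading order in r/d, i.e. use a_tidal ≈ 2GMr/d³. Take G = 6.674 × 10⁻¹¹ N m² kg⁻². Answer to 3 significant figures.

Differencing GM/(d−r)² and GM/d² to first order in r/d gives 2GMr/d³.
Δg = 2GMr/d³
   = 2 × (6.674 × 10⁻¹¹) × (3.74 × 10²⁴) × (4.57 × 10⁵) / (7.76 × 10⁷)³
   = 4.88 × 10⁻⁴ m/s²

4.88 × 10⁻⁴ m/s²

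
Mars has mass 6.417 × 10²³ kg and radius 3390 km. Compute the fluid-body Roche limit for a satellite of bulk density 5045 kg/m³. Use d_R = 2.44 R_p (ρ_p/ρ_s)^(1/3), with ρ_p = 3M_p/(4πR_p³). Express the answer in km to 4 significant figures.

7612 km

ρ_p = 3M_p/(4πR_p³) = 3 × (6.417 × 10²³) / (4π × (3.390 × 10⁶ m)³) = 3932 kg/m³
d_R = 2.44 × 3390 km × (3932/5045)^(1/3)
    = 7612 km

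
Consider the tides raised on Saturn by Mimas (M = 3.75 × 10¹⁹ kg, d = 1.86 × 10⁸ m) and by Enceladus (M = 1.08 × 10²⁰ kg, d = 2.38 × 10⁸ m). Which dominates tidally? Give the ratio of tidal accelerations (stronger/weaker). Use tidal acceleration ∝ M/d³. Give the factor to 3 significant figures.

Enceladus, by a factor of ≈ 1.37

Compare M/d³ for the two perturbers:
Mimas: (3.75 × 10¹⁹) / (1.86 × 10⁸)³ = 5.828 × 10⁻⁶
Enceladus: (1.08 × 10²⁰) / (2.38 × 10⁸)³ = 8.011 × 10⁻⁶
Ratio (larger/smaller) = 1.37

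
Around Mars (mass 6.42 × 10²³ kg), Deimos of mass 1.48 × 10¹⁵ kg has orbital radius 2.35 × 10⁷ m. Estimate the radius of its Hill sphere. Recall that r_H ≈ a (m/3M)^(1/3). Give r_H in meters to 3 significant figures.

r_H ≈ a (m/3M)^(1/3)
    = (2.35 × 10⁷) × (1.48 × 10¹⁵ / (3 × 6.42 × 10²³))^(1/3)
    = 2.15 × 10⁴ m

2.15 × 10⁴ m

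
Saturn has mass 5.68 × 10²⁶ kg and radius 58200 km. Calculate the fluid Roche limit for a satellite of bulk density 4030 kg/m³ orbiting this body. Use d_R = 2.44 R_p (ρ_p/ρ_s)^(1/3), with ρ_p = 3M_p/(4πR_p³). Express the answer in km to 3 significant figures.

78800 km

ρ_p = 3M_p/(4πR_p³) = 3 × (5.68 × 10²⁶) / (4π × (5.82 × 10⁷ m)³) = 688 kg/m³
d_R = 2.44 × 58200 km × (688/4030)^(1/3)
    = 78800 km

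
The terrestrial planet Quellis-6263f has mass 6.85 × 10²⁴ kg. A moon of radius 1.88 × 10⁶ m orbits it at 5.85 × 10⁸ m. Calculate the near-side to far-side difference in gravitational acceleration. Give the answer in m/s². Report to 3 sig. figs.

Δa = 4GMr/d³
   = 4 × (6.674 × 10⁻¹¹) × (6.85 × 10²⁴) × (1.88 × 10⁶) / (5.85 × 10⁸)³
   = 1.72 × 10⁻⁵ m/s²

1.72 × 10⁻⁵ m/s²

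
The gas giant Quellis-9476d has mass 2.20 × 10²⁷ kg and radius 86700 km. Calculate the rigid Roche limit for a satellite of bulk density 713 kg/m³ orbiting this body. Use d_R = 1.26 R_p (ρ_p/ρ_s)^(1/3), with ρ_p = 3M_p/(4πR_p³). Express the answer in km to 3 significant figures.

1.14 × 10⁵ km

ρ_p = 3M_p/(4πR_p³) = 3 × (2.20 × 10²⁷) / (4π × (8.67 × 10⁷ m)³) = 806 kg/m³
d_R = 1.26 × 86700 km × (806/713)^(1/3)
    = 1.14 × 10⁵ km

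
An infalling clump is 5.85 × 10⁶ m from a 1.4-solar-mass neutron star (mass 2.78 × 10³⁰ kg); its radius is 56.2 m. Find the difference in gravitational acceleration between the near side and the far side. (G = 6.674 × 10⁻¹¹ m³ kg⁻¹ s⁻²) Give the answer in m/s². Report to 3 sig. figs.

Δa = 4GMr/d³
   = 4 × (6.674 × 10⁻¹¹) × (2.78 × 10³⁰) × (56.2) / (5.85 × 10⁶)³
   = 2.08 × 10² m/s²

2.08 × 10² m/s²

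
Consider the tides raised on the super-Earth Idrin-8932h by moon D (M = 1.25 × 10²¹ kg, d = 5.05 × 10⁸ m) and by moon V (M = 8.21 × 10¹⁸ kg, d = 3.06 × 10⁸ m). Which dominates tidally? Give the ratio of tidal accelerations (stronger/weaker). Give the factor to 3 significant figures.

Moon D, by a factor of ≈ 33.9

Compare M/d³ for the two perturbers:
Moon D: (1.25 × 10²¹) / (5.05 × 10⁸)³ = 9.706 × 10⁻⁶
Moon V: (8.21 × 10¹⁸) / (3.06 × 10⁸)³ = 2.865 × 10⁻⁷
Ratio (larger/smaller) = 33.9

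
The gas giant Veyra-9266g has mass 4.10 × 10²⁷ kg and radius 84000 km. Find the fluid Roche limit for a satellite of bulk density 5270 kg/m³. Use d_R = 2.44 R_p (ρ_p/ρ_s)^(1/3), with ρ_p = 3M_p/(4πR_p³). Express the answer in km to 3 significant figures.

1.39 × 10⁵ km

ρ_p = 3M_p/(4πR_p³) = 3 × (4.10 × 10²⁷) / (4π × (8.40 × 10⁷ m)³) = 1650 kg/m³
d_R = 2.44 × 84000 km × (1650/5270)^(1/3)
    = 1.39 × 10⁵ km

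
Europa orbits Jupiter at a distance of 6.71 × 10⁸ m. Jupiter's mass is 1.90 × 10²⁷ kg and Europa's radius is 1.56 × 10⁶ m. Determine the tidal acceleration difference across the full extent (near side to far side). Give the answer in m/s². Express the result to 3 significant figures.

2.62 × 10⁻³ m/s²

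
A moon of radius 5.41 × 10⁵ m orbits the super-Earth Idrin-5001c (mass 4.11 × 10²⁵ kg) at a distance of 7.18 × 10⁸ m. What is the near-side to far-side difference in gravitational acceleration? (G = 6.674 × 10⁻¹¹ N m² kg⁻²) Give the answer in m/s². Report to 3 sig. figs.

Δa = 4GMr/d³
   = 4 × (6.674 × 10⁻¹¹) × (4.11 × 10²⁵) × (5.41 × 10⁵) / (7.18 × 10⁸)³
   = 1.60 × 10⁻⁵ m/s²

1.60 × 10⁻⁵ m/s²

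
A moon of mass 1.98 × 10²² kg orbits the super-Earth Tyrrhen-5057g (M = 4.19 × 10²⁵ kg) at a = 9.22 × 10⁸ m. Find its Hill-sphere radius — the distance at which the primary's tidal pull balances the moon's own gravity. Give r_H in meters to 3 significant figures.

r_H ≈ a (m/3M)^(1/3)
    = (9.22 × 10⁸) × (1.98 × 10²² / (3 × 4.19 × 10²⁵))^(1/3)
    = 4.98 × 10⁷ m

4.98 × 10⁷ m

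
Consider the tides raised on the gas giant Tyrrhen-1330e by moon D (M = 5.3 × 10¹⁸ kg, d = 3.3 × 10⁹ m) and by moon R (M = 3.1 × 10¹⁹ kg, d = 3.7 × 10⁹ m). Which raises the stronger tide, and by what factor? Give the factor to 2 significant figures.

Moon R, by a factor of ≈ 4.1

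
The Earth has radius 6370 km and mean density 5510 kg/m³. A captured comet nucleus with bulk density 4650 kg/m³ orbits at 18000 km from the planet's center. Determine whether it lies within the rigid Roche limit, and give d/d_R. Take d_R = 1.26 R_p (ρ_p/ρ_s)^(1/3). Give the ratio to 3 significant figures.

outside; d/d_R ≈ 2.12

d_R = 1.26 × (6370 km) × (5510/4650)^(1/3) = 8493 km
d/d_R = (18000) / (8493) = 2.12
Since d/d_R > 1, the body is outside the Roche limit.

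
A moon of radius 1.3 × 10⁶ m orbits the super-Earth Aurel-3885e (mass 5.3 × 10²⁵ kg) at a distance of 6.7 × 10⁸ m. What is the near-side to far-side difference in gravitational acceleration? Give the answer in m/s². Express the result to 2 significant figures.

6.1 × 10⁻⁵ m/s²

Δg = 4GMr/d³
   = 4 × (6.674 × 10⁻¹¹) × (5.3 × 10²⁵) × (1.3 × 10⁶) / (6.7 × 10⁸)³
   = 6.1 × 10⁻⁵ m/s²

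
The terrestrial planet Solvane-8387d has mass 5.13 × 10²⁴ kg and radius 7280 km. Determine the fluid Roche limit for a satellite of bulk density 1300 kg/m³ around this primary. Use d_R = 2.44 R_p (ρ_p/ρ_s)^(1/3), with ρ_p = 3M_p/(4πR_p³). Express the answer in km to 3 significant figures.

ρ_p = 3M_p/(4πR_p³) = 3 × (5.13 × 10²⁴) / (4π × (7.28 × 10⁶ m)³) = 3170 kg/m³
d_R = 2.44 × 7280 km × (3170/1300)^(1/3)
    = 23900 km

23900 km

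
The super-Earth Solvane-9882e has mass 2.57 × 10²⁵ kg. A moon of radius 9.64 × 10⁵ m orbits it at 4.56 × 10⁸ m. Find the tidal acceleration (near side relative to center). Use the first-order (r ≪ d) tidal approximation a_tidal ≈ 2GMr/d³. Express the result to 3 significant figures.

3.49 × 10⁻⁵ m/s²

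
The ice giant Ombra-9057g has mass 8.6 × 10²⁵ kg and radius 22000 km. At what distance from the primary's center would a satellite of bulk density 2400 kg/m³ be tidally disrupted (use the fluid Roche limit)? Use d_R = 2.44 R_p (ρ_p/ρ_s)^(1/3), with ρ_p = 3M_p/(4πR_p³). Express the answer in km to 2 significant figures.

ρ_p = 3M_p/(4πR_p³) = 3 × (8.6 × 10²⁵) / (4π × (2.2 × 10⁷ m)³) = 1900 kg/m³
d_R = 2.44 × 22000 km × (1900/2400)^(1/3)
    = 50000 km

50000 km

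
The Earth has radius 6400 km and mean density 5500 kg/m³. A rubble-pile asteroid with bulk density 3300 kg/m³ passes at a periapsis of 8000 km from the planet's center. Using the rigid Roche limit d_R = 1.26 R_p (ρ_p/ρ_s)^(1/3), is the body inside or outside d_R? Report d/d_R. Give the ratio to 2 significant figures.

d_R = 1.26 × (6400 km) × (5500/3300)^(1/3) = 9561 km
d/d_R = (8000) / (9561) = 0.84
Since d/d_R < 1, the body is inside the Roche limit.

inside; d/d_R ≈ 0.84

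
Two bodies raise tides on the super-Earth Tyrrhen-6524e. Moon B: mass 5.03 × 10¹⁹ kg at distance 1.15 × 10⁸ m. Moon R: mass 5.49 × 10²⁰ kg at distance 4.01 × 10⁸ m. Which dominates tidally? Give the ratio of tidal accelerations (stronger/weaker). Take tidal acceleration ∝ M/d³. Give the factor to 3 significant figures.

Compare M/d³ for the two perturbers:
Moon B: (5.03 × 10¹⁹) / (1.15 × 10⁸)³ = 3.307 × 10⁻⁵
Moon R: (5.49 × 10²⁰) / (4.01 × 10⁸)³ = 8.514 × 10⁻⁶
Ratio (larger/smaller) = 3.88

Moon B, by a factor of ≈ 3.88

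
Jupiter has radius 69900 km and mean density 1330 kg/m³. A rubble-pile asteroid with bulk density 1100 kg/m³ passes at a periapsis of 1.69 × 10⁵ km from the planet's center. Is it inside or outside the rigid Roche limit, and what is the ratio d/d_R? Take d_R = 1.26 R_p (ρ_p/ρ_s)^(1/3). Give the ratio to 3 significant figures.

d_R = 1.26 × (69900 km) × (1330/1100)^(1/3) = 93830 km
d/d_R = (1.69 × 10⁵) / (93830) = 1.80
Since d/d_R > 1, the body is outside the Roche limit.

outside; d/d_R ≈ 1.80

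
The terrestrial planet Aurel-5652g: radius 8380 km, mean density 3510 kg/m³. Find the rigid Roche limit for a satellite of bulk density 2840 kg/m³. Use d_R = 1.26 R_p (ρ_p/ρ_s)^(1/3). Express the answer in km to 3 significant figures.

11300 km

d_R = 1.26 × 8380 km × (3510/2840)^(1/3)
    = 11300 km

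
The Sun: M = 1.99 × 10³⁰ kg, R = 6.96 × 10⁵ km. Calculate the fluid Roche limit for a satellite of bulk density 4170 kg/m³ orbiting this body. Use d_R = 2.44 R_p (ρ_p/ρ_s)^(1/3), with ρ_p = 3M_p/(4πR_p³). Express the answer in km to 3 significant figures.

1.18 × 10⁶ km

ρ_p = 3M_p/(4πR_p³) = 3 × (1.99 × 10³⁰) / (4π × (6.96 × 10⁸ m)³) = 1410 kg/m³
d_R = 2.44 × 6.96 × 10⁵ km × (1410/4170)^(1/3)
    = 1.18 × 10⁶ km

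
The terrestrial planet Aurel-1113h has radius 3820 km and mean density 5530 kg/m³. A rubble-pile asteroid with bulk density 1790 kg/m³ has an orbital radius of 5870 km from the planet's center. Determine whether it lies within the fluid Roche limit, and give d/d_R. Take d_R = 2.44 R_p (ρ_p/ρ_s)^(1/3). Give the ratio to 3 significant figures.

inside; d/d_R ≈ 0.432

d_R = 2.44 × (3820 km) × (5530/1790)^(1/3) = 13580 km
d/d_R = (5870) / (13580) = 0.432
Since d/d_R < 1, the body is inside the Roche limit.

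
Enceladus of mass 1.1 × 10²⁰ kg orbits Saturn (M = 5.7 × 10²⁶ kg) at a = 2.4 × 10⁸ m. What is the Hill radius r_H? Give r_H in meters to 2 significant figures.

9.6 × 10⁵ m

r_H ≈ a (m/3M)^(1/3)
    = (2.4 × 10⁸) × (1.1 × 10²⁰ / (3 × 5.7 × 10²⁶))^(1/3)
    = 9.6 × 10⁵ m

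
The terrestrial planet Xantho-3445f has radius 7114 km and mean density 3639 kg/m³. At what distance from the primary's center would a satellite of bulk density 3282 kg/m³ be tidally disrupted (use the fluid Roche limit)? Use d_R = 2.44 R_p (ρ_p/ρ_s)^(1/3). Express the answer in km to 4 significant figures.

d_R = 2.44 × 7114 km × (3639/3282)^(1/3)
    = 17970 km

17970 km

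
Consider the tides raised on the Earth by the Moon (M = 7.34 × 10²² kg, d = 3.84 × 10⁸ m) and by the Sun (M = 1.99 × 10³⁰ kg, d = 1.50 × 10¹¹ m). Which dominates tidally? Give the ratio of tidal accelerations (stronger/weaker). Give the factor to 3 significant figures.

The Moon, by a factor of ≈ 2.20

The tide-raising term goes as M/d³ (the gradient of a 1/d² field).
The Moon: (7.34 × 10²²) / (3.84 × 10⁸)³ = 1.296 × 10⁻³
The Sun: (1.99 × 10³⁰) / (1.50 × 10¹¹)³ = 5.896 × 10⁻⁴
Ratio (larger/smaller) = 2.20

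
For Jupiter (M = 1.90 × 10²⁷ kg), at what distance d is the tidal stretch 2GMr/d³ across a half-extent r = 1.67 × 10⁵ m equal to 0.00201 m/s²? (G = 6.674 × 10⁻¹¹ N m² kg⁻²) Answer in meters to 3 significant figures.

2.76 × 10⁸ m

2GMr/d³ = a_tidal  ⇒  d = (2GMr / a_tidal)^(1/3)
d = (2 × 6.674×10⁻¹¹ × (1.90 × 10²⁷) × (1.67 × 10⁵) / (0.00201))^(1/3)
  = 2.76 × 10⁸ m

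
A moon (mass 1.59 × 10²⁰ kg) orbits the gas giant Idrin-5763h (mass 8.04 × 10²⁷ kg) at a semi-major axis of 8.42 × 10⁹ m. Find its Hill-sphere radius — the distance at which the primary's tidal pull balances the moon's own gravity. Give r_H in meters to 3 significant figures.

r_H ≈ a (m/3M)^(1/3)
    = (8.42 × 10⁹) × (1.59 × 10²⁰ / (3 × 8.04 × 10²⁷))^(1/3)
    = 1.58 × 10⁷ m

1.58 × 10⁷ m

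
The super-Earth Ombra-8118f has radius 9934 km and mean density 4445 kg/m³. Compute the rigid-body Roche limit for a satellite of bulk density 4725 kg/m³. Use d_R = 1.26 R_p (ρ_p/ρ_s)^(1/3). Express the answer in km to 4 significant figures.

12260 km

d_R = 1.26 × 9934 km × (4445/4725)^(1/3)
    = 12260 km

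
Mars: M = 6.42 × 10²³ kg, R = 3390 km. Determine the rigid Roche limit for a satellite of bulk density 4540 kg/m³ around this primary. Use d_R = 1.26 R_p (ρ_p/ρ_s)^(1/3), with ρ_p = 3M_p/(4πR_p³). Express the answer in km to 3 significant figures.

ρ_p = 3M_p/(4πR_p³) = 3 × (6.42 × 10²³) / (4π × (3.39 × 10⁶ m)³) = 3930 kg/m³
d_R = 1.26 × 3390 km × (3930/4540)^(1/3)
    = 4070 km

4070 km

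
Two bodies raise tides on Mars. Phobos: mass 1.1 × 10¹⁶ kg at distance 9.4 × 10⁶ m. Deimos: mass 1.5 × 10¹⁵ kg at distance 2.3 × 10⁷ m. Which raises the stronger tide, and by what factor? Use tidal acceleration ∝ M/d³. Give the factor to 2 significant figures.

Phobos, by a factor of ≈ 110

Tidal acceleration ∝ M/d³, so compare M/d³ for each.
Phobos: (1.1 × 10¹⁶) / (9.4 × 10⁶)³ = 1.324 × 10⁻⁵
Deimos: (1.5 × 10¹⁵) / (2.3 × 10⁷)³ = 1.233 × 10⁻⁷
Ratio (larger/smaller) = 110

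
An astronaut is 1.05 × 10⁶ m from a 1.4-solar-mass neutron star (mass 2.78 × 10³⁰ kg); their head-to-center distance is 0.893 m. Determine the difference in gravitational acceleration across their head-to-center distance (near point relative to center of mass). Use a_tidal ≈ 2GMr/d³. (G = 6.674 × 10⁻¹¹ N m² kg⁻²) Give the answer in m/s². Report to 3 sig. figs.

2.86 × 10² m/s²

a_tidal = 2GMr/d³
        = 2 × (6.674 × 10⁻¹¹) × (2.78 × 10³⁰) × (0.893) / (1.05 × 10⁶)³
        = 2.86 × 10² m/s²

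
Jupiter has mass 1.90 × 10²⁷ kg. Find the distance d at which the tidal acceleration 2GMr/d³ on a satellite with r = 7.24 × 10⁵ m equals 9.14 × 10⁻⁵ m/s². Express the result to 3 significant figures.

1.26 × 10⁹ m

2GMr/d³ = a_tidal  ⇒  d = (2GMr / a_tidal)^(1/3)
d = (2 × 6.674×10⁻¹¹ × (1.90 × 10²⁷) × (7.24 × 10⁵) / (9.14 × 10⁻⁵))^(1/3)
  = 1.26 × 10⁹ m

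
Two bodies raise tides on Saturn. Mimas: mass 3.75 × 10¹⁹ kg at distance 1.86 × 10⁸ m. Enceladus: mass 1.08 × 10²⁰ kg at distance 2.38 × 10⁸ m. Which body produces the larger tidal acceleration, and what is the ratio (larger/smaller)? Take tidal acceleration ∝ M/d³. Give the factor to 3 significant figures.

Tidal stretch scales as M/d³; compute that for each body.
Mimas: (3.75 × 10¹⁹) / (1.86 × 10⁸)³ = 5.828 × 10⁻⁶
Enceladus: (1.08 × 10²⁰) / (2.38 × 10⁸)³ = 8.011 × 10⁻⁶
Ratio (larger/smaller) = 1.37

Enceladus, by a factor of ≈ 1.37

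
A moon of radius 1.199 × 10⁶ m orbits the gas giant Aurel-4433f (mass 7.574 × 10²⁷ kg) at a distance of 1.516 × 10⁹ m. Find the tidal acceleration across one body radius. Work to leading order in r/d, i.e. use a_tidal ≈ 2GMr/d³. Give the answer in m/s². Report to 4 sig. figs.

3.479 × 10⁻⁴ m/s²

Differencing GM/(d−r)² and GM/d² to first order in r/d gives 2GMr/d³.
Δg = 2GMr/d³
   = 2 × (6.674 × 10⁻¹¹) × (7.574 × 10²⁷) × (1.199 × 10⁶) / (1.516 × 10⁹)³
   = 3.479 × 10⁻⁴ m/s²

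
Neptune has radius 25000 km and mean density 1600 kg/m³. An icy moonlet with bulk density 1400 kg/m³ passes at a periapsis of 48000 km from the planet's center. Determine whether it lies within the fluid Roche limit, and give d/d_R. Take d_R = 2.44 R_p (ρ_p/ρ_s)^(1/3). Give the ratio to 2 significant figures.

inside; d/d_R ≈ 0.75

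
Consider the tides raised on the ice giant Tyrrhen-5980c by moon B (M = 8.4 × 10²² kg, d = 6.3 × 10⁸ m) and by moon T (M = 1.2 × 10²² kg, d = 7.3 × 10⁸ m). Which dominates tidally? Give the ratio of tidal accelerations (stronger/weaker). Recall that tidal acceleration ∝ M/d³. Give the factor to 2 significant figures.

Compare M/d³ for the two perturbers:
Moon B: (8.4 × 10²²) / (6.3 × 10⁸)³ = 3.359 × 10⁻⁴
Moon T: (1.2 × 10²²) / (7.3 × 10⁸)³ = 3.085 × 10⁻⁵
Ratio (larger/smaller) = 11

Moon B, by a factor of ≈ 11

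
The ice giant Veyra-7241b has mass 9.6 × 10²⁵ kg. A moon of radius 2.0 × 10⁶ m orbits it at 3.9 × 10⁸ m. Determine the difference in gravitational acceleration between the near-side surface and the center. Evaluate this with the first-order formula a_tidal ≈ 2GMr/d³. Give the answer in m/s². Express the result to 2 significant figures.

4.3 × 10⁻⁴ m/s²

Δa = 2GMr/d³
   = 2 × (6.674 × 10⁻¹¹) × (9.6 × 10²⁵) × (2.0 × 10⁶) / (3.9 × 10⁸)³
   = 4.3 × 10⁻⁴ m/s²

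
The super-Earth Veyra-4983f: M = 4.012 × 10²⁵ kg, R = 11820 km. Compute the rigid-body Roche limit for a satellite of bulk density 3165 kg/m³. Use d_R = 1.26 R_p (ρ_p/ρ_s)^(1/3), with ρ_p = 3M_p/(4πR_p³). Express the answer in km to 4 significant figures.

18230 km

ρ_p = 3M_p/(4πR_p³) = 3 × (4.012 × 10²⁵) / (4π × (1.182 × 10⁷ m)³) = 5800 kg/m³
d_R = 1.26 × 11820 km × (5800/3165)^(1/3)
    = 18230 km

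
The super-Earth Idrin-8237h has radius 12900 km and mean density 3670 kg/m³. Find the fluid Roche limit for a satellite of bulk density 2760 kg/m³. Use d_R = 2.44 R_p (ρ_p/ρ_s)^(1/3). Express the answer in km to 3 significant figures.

d_R = 2.44 × 12900 km × (3670/2760)^(1/3)
    = 34600 km

34600 km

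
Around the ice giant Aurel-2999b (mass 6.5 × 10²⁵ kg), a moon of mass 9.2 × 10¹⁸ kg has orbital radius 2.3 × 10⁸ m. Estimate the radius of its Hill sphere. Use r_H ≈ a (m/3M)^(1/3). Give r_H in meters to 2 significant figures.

8.3 × 10⁵ m

r_H ≈ a (m/3M)^(1/3)
    = (2.3 × 10⁸) × (9.2 × 10¹⁸ / (3 × 6.5 × 10²⁵))^(1/3)
    = 8.3 × 10⁵ m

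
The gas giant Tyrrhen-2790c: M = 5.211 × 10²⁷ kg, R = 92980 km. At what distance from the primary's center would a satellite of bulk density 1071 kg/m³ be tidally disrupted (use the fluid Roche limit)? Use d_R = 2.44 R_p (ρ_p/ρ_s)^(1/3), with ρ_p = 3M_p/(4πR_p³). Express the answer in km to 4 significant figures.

2.565 × 10⁵ km

ρ_p = 3M_p/(4πR_p³) = 3 × (5.211 × 10²⁷) / (4π × (9.298 × 10⁷ m)³) = 1548 kg/m³
d_R = 2.44 × 92980 km × (1548/1071)^(1/3)
    = 2.565 × 10⁵ km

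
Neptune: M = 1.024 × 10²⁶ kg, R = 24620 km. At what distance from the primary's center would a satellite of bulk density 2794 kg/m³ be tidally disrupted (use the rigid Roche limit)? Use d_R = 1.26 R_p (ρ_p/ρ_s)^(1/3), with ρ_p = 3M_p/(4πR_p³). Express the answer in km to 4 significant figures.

ρ_p = 3M_p/(4πR_p³) = 3 × (1.024 × 10²⁶) / (4π × (2.462 × 10⁷ m)³) = 1638 kg/m³
d_R = 1.26 × 24620 km × (1638/2794)^(1/3)
    = 25960 km

25960 km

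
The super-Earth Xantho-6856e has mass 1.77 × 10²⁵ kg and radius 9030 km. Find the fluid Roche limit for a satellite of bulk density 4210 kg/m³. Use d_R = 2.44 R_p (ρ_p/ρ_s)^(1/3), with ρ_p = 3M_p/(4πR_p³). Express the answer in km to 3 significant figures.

24400 km

ρ_p = 3M_p/(4πR_p³) = 3 × (1.77 × 10²⁵) / (4π × (9.03 × 10⁶ m)³) = 5740 kg/m³
d_R = 2.44 × 9030 km × (5740/4210)^(1/3)
    = 24400 km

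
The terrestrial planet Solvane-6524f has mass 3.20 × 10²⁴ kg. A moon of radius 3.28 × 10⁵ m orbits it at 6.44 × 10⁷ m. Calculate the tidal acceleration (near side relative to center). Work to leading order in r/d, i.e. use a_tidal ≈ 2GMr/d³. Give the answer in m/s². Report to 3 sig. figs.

Since r ≪ d, expand the inverse-square field across one radius to get the leading 2GMr/d³ term.
Δg = 2GMr/d³
   = 2 × (6.674 × 10⁻¹¹) × (3.20 × 10²⁴) × (3.28 × 10⁵) / (6.44 × 10⁷)³
   = 5.25 × 10⁻⁴ m/s²

5.25 × 10⁻⁴ m/s²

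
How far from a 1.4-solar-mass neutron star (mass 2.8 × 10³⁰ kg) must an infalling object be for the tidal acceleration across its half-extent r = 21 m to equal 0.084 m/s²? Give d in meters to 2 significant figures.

2GMr/d³ = a_tidal  ⇒  d = (2GMr / a_tidal)^(1/3)
d = (2 × 6.674×10⁻¹¹ × (2.8 × 10³⁰) × (21) / (0.084))^(1/3)
  = 4.5 × 10⁷ m

4.5 × 10⁷ m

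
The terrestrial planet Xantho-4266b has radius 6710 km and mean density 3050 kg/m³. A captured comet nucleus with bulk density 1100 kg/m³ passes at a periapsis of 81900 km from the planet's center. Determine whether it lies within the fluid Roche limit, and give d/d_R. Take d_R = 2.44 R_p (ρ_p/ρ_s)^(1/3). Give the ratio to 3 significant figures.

d_R = 2.44 × (6710 km) × (3050/1100)^(1/3) = 23000 km
d/d_R = (81900) / (23000) = 3.56
Since d/d_R > 1, the body is outside the Roche limit.

outside; d/d_R ≈ 3.56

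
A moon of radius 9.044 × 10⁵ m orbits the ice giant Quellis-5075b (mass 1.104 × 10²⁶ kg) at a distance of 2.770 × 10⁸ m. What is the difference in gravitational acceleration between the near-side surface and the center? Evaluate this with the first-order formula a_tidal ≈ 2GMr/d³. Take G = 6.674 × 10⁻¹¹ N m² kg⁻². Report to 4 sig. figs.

Since r ≪ d, expand the inverse-square field across one radius to get the leading 2GMr/d³ term.
Δa = 2GMr/d³
   = 2 × (6.674 × 10⁻¹¹) × (1.104 × 10²⁶) × (9.044 × 10⁵) / (2.770 × 10⁸)³
   = 6.271 × 10⁻⁴ m/s²

6.271 × 10⁻⁴ m/s²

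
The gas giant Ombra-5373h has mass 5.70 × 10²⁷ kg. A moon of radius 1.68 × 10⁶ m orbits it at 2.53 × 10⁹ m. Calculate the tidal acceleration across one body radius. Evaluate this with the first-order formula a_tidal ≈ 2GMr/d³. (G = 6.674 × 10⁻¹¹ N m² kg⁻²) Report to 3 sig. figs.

Δa = 2GMr/d³
   = 2 × (6.674 × 10⁻¹¹) × (5.70 × 10²⁷) × (1.68 × 10⁶) / (2.53 × 10⁹)³
   = 7.89 × 10⁻⁵ m/s²

7.89 × 10⁻⁵ m/s²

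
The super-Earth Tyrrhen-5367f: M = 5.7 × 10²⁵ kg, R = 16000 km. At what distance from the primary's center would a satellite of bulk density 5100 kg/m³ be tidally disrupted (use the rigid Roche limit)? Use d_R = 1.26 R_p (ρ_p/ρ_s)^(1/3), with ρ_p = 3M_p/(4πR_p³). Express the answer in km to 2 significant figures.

17000 km

ρ_p = 3M_p/(4πR_p³) = 3 × (5.7 × 10²⁵) / (4π × (1.6 × 10⁷ m)³) = 3300 kg/m³
d_R = 1.26 × 16000 km × (3300/5100)^(1/3)
    = 17000 km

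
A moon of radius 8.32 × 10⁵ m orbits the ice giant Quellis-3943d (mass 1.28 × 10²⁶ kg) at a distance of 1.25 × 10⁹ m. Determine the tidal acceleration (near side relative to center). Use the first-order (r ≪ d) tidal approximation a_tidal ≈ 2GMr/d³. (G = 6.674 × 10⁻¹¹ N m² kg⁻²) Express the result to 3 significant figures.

7.28 × 10⁻⁶ m/s²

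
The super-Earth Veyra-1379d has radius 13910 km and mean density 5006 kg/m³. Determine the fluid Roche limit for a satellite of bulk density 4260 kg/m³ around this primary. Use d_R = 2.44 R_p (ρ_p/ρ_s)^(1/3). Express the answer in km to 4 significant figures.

35820 km

d_R = 2.44 × 13910 km × (5006/4260)^(1/3)
    = 35820 km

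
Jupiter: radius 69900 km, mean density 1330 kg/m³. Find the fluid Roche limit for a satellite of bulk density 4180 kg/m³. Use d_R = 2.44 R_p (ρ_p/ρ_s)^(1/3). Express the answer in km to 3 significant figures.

d_R = 2.44 × 69900 km × (1330/4180)^(1/3)
    = 1.16 × 10⁵ km

1.16 × 10⁵ km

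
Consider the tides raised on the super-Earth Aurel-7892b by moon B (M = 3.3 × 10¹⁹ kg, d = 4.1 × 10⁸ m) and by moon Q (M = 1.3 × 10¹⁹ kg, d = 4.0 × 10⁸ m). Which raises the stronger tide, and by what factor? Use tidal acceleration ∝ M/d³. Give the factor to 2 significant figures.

Moon B, by a factor of ≈ 2.4

The tide-raising term goes as M/d³ (the gradient of a 1/d² field).
Moon B: (3.3 × 10¹⁹) / (4.1 × 10⁸)³ = 4.788 × 10⁻⁷
Moon Q: (1.3 × 10¹⁹) / (4.0 × 10⁸)³ = 2.031 × 10⁻⁷
Ratio (larger/smaller) = 2.4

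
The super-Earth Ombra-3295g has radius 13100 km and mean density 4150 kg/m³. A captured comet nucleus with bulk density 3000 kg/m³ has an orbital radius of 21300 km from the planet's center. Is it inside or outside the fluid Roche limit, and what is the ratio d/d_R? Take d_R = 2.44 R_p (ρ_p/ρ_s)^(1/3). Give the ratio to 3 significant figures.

inside; d/d_R ≈ 0.598

d_R = 2.44 × (13100 km) × (4150/3000)^(1/3) = 35620 km
d/d_R = (21300) / (35620) = 0.598
Since d/d_R < 1, the body is inside the Roche limit.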